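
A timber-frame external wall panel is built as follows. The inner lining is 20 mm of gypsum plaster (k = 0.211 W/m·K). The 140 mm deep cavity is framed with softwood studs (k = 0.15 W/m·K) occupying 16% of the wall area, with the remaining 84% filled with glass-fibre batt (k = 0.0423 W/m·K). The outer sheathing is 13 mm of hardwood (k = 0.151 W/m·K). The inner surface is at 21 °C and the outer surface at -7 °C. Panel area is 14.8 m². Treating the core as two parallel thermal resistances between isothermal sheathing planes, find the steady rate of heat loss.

Q ≈ 164 W

Sheathing layers in series; stud and cavity paths in parallel between them.
R_inner = 0.02/(0.211×14.8) = 0.006405 K/W
R_stud  = 0.14/(0.15×0.16×14.8) = 0.3941 K/W
R_cav   = 0.14/(0.0423×0.84×14.8) = 0.2662 K/W
1/R_core = 1/R_stud + 1/R_cav → R_core = 0.1589 K/W
R_outer = 0.013/(0.151×14.8) = 0.005817 K/W
R_total = 0.1711 K/W
Q = ΔT/R_total = 28/0.1711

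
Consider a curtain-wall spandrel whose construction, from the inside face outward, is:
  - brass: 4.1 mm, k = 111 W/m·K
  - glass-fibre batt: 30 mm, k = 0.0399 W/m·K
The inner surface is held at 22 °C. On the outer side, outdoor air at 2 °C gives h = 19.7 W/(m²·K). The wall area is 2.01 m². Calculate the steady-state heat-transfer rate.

Q ≈ 50.1 W

Treating each layer as a thermal resistance in series:
R_brass = L/(kA) = 0.0041/(111×2.01) = 1.838×10^-5 K/W
R_glass-fibre batt = L/(kA) = 0.03/(0.0399×2.01) = 0.3741 K/W
R_outer film = 1/(h_o·A) = 1/(19.7×2.01) = 0.02525 K/W
R_total = 0.3993 K/W
Q = ΔT / R_total = 20 / 0.3993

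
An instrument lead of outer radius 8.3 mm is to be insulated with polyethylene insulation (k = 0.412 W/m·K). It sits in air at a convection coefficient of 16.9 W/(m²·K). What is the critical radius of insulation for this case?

r_cr ≈ 24.4 mm

For a cylinder r_cr = k/h = 0.412/16.9
r_cr = 24.4 mm; since the bare radius (8.3 mm) is below r_cr, adding a thin layer of insulation will *increase* heat loss.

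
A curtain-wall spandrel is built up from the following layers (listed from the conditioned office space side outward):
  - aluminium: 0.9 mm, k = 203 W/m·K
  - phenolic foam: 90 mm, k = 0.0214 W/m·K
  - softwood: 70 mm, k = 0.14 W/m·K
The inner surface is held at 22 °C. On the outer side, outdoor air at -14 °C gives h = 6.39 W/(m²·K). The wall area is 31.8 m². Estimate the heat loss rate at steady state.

Q ≈ 235 W

Treating each layer as a thermal resistance in series:
R_aluminium = L/(kA) = 0.0009/(203×31.8) = 1.394×10^-7 K/W
R_phenolic foam = L/(kA) = 0.09/(0.0214×31.8) = 0.1323 K/W
R_softwood = L/(kA) = 0.07/(0.14×31.8) = 0.01572 K/W
R_outer film = 1/(h_o·A) = 1/(6.39×31.8) = 0.004921 K/W
R_total = 0.1529 K/W
Q = ΔT / R_total = 36 / 0.1529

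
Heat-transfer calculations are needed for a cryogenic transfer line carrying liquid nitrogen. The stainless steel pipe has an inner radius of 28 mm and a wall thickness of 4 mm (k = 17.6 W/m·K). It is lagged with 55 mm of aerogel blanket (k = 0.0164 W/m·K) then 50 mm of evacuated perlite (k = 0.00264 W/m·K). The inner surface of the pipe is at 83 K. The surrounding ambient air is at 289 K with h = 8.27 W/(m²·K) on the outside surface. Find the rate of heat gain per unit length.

Cylindrical conduction, so R = ln(r₂/r₁)/(2πkL) per layer, in series:
R_stainless steel pipe wall = ln(32/28)/(2π×17.6×1) = 0.001208 K/W
R_aerogel blanket = ln(87/32)/(2π×0.0164×1) = 9.706 K/W
R_evacuated perlite = ln(137/87)/(2π×0.00264×1) = 27.37 K/W
R_outer film = 1/(h_o·2πr_oL) = 1/(8.27×2π×0.137×1) = 0.1405 K/W
R_total = 37.22 K/W
Q = ΔT/R_total = 206/37.22

q′ ≈ 5.53 W/m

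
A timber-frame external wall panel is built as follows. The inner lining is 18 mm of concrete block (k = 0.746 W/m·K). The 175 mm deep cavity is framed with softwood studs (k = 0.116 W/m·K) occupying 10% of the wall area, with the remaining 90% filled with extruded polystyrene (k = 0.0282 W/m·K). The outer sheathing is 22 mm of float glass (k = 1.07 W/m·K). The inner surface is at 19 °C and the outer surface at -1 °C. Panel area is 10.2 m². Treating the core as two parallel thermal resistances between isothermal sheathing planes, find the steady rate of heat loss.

Q ≈ 42.7 W

Sheathing layers in series; stud and cavity paths in parallel between them.
R_inner = 0.018/(0.746×10.2) = 0.002366 K/W
R_stud  = 0.175/(0.116×0.1×10.2) = 1.479 K/W
R_cav   = 0.175/(0.0282×0.9×10.2) = 0.676 K/W
1/R_core = 1/R_stud + 1/R_cav → R_core = 0.4639 K/W
R_outer = 0.022/(1.07×10.2) = 0.002016 K/W
R_total = 0.4683 K/W
Q = ΔT/R_total = 20/0.4683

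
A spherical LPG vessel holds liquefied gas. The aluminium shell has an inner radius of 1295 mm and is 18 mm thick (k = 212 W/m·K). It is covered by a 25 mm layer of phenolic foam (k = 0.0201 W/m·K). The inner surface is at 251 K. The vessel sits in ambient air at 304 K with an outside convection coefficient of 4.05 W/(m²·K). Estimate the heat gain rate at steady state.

Radial (spherical) resistances in series:
R_aluminium shell = (1/1.295 − 1/1.313)/(4π×212) = 3.974×10^-6 K/W
R_phenolic foam = (1/1.313 − 1/1.338)/(4π×0.0201) = 0.05634 K/W
R_outer film = 1/(h·4πr_o²) = 1/(4.05×4π×1.338²) = 0.01098 K/W
R_total = 0.06732 K/W
Q = ΔT/R_total = 53/0.06732

Q ≈ 787 W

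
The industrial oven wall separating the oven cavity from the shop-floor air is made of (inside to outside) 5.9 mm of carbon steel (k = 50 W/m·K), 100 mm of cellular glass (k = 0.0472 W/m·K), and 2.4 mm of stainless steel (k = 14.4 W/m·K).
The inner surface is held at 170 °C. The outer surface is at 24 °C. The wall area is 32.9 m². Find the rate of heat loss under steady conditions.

Treating each layer as a thermal resistance in series:
R_carbon steel = L/(kA) = 0.0059/(50×32.9) = 3.587×10^-6 K/W
R_cellular glass = L/(kA) = 0.1/(0.0472×32.9) = 0.0644 K/W
R_stainless steel = L/(kA) = 0.0024/(14.4×32.9) = 5.066×10^-6 K/W
R_total = 0.06441 K/W
Q = ΔT / R_total = 146 / 0.06441

Q ≈ 2270 W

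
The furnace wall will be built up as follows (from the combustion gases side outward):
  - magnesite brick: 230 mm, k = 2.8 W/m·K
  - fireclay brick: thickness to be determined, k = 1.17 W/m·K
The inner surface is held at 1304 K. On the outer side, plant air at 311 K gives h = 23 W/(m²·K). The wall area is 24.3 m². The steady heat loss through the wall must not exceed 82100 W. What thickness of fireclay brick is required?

Thermal resistances in series:
R_magnesite brick = L/(kA) = 0.23/(2.8×24.3) = 0.00338 K/W
R_outer film = 1/(h_o·A) = 1/(23×24.3) = 0.001789 K/W
Sum of the known resistances R_other = 0.00517 K/W
Required total resistance R_tot = ΔT/Q_allow = 993/82100 = 0.0121 K/W
R_fireclay brick = R_tot − R_other = 0.006925 K/W
L = R·k·A = 0.006925×1.17×24.3

L ≈ 197 mm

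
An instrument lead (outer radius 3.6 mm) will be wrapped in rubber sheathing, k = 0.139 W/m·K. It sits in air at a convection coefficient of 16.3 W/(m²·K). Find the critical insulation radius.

r_cr ≈ 8.53 mm

For a cylinder r_cr = k/h = 0.139/16.3
r_cr = 8.53 mm; since the bare radius (3.6 mm) is below r_cr, adding a thin layer of insulation will *increase* heat loss.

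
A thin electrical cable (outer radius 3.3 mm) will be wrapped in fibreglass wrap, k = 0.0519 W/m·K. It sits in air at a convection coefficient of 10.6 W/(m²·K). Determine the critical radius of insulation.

For a cylinder r_cr = k/h = 0.0519/10.6
r_cr = 4.9 mm; since the bare radius (3.3 mm) is below r_cr, adding a thin layer of insulation will *increase* heat loss.

r_cr ≈ 4.9 mm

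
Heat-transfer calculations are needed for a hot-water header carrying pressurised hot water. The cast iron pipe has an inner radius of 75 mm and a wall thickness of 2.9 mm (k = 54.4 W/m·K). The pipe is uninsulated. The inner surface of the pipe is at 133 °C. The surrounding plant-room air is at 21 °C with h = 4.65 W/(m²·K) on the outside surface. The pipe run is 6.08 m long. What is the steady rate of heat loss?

Radial resistances (cylindrical: R_cond = ln(r_o/r_i)/(2πkL), R_conv = 1/(h·2πrL)):
R_cast iron pipe wall = ln(77.9/75)/(2π×54.4×6.08) = 1.826×10^-5 K/W
R_outer film = 1/(h_o·2πr_oL) = 1/(4.65×2π×0.0779×6.08) = 0.07226 K/W
R_total = 0.07228 K/W
Q = ΔT/R_total = 112/0.07228

Q ≈ 1550 W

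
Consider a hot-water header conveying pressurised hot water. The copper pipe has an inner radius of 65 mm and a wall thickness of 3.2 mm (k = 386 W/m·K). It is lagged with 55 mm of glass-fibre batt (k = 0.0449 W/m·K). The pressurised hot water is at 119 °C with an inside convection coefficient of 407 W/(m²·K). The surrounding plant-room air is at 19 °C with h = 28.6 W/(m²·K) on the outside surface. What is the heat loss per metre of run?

q′ ≈ 46.6 W/m

Per-layer cylindrical resistances, series-summed:
R_inner film = 1/(h_i·2πr₁L) = 1/(407×2π×0.065×1) = 0.006016 K/W
R_copper pipe wall = ln(68.2/65)/(2π×386×1) = 1.981×10^-5 K/W
R_glass-fibre batt = ln(123.2/68.2)/(2π×0.0449×1) = 2.096 K/W
R_outer film = 1/(h_o·2πr_oL) = 1/(28.6×2π×0.1232×1) = 0.04517 K/W
R_total = 2.147 K/W
Q = ΔT/R_total = 100/2.147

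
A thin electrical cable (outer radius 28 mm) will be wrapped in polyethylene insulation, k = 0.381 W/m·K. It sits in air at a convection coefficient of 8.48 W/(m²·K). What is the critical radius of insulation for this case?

For a cylinder r_cr = k/h = 0.381/8.48
r_cr = 44.9 mm; since the bare radius (28 mm) is below r_cr, adding a thin layer of insulation will *increase* heat loss.

r_cr ≈ 44.9 mm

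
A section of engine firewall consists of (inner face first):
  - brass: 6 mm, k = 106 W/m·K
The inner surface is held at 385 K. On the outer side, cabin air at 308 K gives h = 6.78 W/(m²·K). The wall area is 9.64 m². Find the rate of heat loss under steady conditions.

Using the resistance-network approach (series):
R_brass = L/(kA) = 0.006/(106×9.64) = 5.872×10^-6 K/W
R_outer film = 1/(h_o·A) = 1/(6.78×9.64) = 0.0153 K/W
R_total = 0.01531 K/W
Q = ΔT / R_total = 77 / 0.01531

Q ≈ 5030 W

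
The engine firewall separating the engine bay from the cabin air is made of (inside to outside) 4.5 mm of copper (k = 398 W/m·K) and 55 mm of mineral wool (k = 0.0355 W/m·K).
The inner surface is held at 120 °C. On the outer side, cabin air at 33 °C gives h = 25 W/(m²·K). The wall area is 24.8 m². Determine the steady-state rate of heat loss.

Model the wall as resistances in series:
R_copper = L/(kA) = 0.0045/(398×24.8) = 4.559×10^-7 K/W
R_mineral wool = L/(kA) = 0.055/(0.0355×24.8) = 0.06247 K/W
R_outer film = 1/(h_o·A) = 1/(25×24.8) = 0.001613 K/W
R_total = 0.06408 K/W
Q = ΔT / R_total = 87 / 0.06408

Q ≈ 1360 W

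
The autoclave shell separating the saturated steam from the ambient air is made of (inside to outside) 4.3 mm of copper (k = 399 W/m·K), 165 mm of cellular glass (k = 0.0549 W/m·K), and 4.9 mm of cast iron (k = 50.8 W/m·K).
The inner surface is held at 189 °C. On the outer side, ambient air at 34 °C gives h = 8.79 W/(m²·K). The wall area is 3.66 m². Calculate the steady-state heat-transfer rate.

Q ≈ 182 W

Thermal resistances in series:
R_copper = L/(kA) = 0.0043/(399×3.66) = 2.945×10^-6 K/W
R_cellular glass = L/(kA) = 0.165/(0.0549×3.66) = 0.8212 K/W
R_cast iron = L/(kA) = 0.0049/(50.8×3.66) = 2.635×10^-5 K/W
R_outer film = 1/(h_o·A) = 1/(8.79×3.66) = 0.03108 K/W
R_total = 0.8523 K/W
Q = ΔT / R_total = 155 / 0.8523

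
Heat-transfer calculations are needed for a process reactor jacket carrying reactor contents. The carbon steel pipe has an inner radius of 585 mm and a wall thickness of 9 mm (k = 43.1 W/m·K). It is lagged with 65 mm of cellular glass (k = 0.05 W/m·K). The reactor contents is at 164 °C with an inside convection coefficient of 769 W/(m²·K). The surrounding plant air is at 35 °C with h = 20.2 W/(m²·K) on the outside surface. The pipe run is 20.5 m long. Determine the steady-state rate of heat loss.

For a radial system each layer contributes R = ln(r_out/r_in)/(2πkL); films add R = 1/(hA).
R_inner film = 1/(h_i·2πr₁L) = 1/(769×2π×0.585×20.5) = 1.726×10^-5 K/W
R_carbon steel pipe wall = ln(594/585)/(2π×43.1×20.5) = 2.75×10^-6 K/W
R_cellular glass = ln(659/594)/(2π×0.05×20.5) = 0.01612 K/W
R_outer film = 1/(h_o·2πr_oL) = 1/(20.2×2π×0.659×20.5) = 5.832×10^-4 K/W
R_total = 0.01673 K/W
Q = ΔT/R_total = 129/0.01673

Q ≈ 7710 W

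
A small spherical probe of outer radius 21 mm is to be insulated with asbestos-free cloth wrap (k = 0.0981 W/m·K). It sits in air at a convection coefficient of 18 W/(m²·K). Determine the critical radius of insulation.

r_cr ≈ 10.9 mm

For a sphere r_cr = 2k/h = 2×0.0981/18
r_cr = 10.9 mm; since the bare radius (21 mm) is above r_cr, any added insulation will reduce heat loss.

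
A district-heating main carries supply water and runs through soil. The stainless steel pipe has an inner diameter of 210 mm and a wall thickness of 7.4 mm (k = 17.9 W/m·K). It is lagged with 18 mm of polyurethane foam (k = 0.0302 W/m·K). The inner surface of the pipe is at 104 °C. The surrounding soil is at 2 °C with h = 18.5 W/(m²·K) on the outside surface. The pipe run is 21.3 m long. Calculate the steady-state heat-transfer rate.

Q ≈ 2560 W

Radial resistances (cylindrical: R_cond = ln(r_o/r_i)/(2πkL), R_conv = 1/(h·2πrL)):
R_stainless steel pipe wall = ln(112.4/105)/(2π×17.9×21.3) = 2.843×10^-5 K/W
R_polyurethane foam = ln(130.4/112.4)/(2π×0.0302×21.3) = 0.03675 K/W
R_outer film = 1/(h_o·2πr_oL) = 1/(18.5×2π×0.1304×21.3) = 0.003097 K/W
R_total = 0.03988 K/W
Q = ΔT/R_total = 102/0.03988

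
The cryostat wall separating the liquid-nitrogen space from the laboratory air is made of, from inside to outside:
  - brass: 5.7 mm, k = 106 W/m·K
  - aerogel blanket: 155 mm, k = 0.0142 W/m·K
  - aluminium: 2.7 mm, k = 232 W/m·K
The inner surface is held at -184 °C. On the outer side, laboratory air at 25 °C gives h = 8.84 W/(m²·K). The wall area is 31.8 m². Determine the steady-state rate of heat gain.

Q ≈ 603 W

Treating each layer as a thermal resistance in series:
R_brass = L/(kA) = 0.0057/(106×31.8) = 1.691×10^-6 K/W
R_aerogel blanket = L/(kA) = 0.155/(0.0142×31.8) = 0.3433 K/W
R_aluminium = L/(kA) = 0.0027/(232×31.8) = 3.66×10^-7 K/W
R_outer film = 1/(h_o·A) = 1/(8.84×31.8) = 0.003557 K/W
R_total = 0.3468 K/W
Q = ΔT / R_total = 209 / 0.3468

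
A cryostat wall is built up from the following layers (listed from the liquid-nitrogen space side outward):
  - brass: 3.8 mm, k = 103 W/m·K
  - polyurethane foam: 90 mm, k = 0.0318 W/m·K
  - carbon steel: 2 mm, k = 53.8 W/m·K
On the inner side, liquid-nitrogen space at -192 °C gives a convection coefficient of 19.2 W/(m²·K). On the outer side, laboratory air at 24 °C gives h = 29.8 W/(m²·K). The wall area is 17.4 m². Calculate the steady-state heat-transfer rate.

Q ≈ 1290 W

Using the resistance-network approach (series):
R_inner film = 1/(h_i·A) = 1/(19.2×17.4) = 0.002993 K/W
R_brass = L/(kA) = 0.0038/(103×17.4) = 2.12×10^-6 K/W
R_polyurethane foam = L/(kA) = 0.09/(0.0318×17.4) = 0.1627 K/W
R_carbon steel = L/(kA) = 0.002/(53.8×17.4) = 2.136×10^-6 K/W
R_outer film = 1/(h_o·A) = 1/(29.8×17.4) = 0.001929 K/W
R_total = 0.1676 K/W
Q = ΔT / R_total = 216 / 0.1676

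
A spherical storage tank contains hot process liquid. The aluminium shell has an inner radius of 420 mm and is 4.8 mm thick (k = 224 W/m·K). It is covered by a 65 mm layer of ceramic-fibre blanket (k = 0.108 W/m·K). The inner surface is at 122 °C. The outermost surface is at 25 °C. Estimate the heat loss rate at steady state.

Radial (spherical) resistances in series:
R_aluminium shell = (1/0.42 − 1/0.4248)/(4π×224) = 9.558×10^-6 K/W
R_ceramic-fibre blanket = (1/0.4248 − 1/0.4898)/(4π×0.108) = 0.2302 K/W
R_total = 0.2302 K/W
Q = ΔT/R_total = 97/0.2302

Q ≈ 421 W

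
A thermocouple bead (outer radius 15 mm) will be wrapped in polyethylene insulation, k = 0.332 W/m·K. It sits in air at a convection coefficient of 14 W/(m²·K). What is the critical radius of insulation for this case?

For a sphere r_cr = 2k/h = 2×0.332/14
r_cr = 47.4 mm; since the bare radius (15 mm) is below r_cr, adding a thin layer of insulation will *increase* heat loss.

r_cr ≈ 47.4 mm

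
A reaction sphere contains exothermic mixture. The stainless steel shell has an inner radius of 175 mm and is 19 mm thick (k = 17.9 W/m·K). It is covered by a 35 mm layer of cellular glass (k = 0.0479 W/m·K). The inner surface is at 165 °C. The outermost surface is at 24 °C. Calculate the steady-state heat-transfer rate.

Q ≈ 108 W

Radial (spherical) resistances in series:
R_stainless steel shell = (1/0.175 − 1/0.194)/(4π×17.9) = 0.002488 K/W
R_cellular glass = (1/0.194 − 1/0.229)/(4π×0.0479) = 1.309 K/W
R_total = 1.311 K/W
Q = ΔT/R_total = 141/1.311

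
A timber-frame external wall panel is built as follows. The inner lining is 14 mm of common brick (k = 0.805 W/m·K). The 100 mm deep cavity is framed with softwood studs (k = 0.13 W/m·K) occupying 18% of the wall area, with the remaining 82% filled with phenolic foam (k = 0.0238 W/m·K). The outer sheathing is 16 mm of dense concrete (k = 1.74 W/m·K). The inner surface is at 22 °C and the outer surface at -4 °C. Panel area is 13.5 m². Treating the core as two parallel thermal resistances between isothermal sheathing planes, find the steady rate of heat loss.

Sheathing layers in series; stud and cavity paths in parallel between them.
R_inner = 0.014/(0.805×13.5) = 0.001288 K/W
R_stud  = 0.1/(0.13×0.18×13.5) = 0.3166 K/W
R_cav   = 0.1/(0.0238×0.82×13.5) = 0.3796 K/W
1/R_core = 1/R_stud + 1/R_cav → R_core = 0.1726 K/W
R_outer = 0.016/(1.74×13.5) = 6.811×10^-4 K/W
R_total = 0.1746 K/W
Q = ΔT/R_total = 26/0.1746

Q ≈ 149 W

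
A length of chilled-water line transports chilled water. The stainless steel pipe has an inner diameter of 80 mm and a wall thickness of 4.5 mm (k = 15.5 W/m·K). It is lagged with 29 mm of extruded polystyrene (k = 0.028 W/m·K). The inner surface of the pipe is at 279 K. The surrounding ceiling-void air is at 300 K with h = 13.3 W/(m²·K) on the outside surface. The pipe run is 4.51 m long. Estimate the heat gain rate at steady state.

Cylindrical conduction, so R = ln(r₂/r₁)/(2πkL) per layer, in series:
R_stainless steel pipe wall = ln(44.5/40)/(2π×15.5×4.51) = 2.427×10^-4 K/W
R_extruded polystyrene = ln(73.5/44.5)/(2π×0.028×4.51) = 0.6324 K/W
R_outer film = 1/(h_o·2πr_oL) = 1/(13.3×2π×0.0735×4.51) = 0.0361 K/W
R_total = 0.6688 K/W
Q = ΔT/R_total = 21/0.6688

Q ≈ 31.4 W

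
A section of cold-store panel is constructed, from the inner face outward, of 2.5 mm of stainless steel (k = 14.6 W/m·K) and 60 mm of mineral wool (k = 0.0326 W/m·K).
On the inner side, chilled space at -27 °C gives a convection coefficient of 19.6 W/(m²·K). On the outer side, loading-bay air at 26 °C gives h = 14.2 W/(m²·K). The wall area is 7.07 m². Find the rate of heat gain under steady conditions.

Q ≈ 191 W

Thermal resistances in series:
R_inner film = 1/(h_i·A) = 1/(19.6×7.07) = 0.007216 K/W
R_stainless steel = L/(kA) = 0.0025/(14.6×7.07) = 2.422×10^-5 K/W
R_mineral wool = L/(kA) = 0.06/(0.0326×7.07) = 0.2603 K/W
R_outer film = 1/(h_o·A) = 1/(14.2×7.07) = 0.009961 K/W
R_total = 0.2775 K/W
Q = ΔT / R_total = 53 / 0.2775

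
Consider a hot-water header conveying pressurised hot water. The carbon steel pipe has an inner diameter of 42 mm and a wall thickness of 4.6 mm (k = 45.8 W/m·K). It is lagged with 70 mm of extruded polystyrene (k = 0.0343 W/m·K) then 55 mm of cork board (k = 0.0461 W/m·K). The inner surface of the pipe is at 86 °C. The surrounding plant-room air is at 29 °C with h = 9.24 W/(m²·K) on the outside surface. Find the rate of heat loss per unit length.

Cylindrical conduction, so R = ln(r₂/r₁)/(2πkL) per layer, in series:
R_carbon steel pipe wall = ln(25.6/21)/(2π×45.8×1) = 6.883×10^-4 K/W
R_extruded polystyrene = ln(95.6/25.6)/(2π×0.0343×1) = 6.114 K/W
R_cork board = ln(150.6/95.6)/(2π×0.0461×1) = 1.569 K/W
R_outer film = 1/(h_o·2πr_oL) = 1/(9.24×2π×0.1506×1) = 0.1144 K/W
R_total = 7.798 K/W
Q = ΔT/R_total = 57/7.798

q′ ≈ 7.31 W/m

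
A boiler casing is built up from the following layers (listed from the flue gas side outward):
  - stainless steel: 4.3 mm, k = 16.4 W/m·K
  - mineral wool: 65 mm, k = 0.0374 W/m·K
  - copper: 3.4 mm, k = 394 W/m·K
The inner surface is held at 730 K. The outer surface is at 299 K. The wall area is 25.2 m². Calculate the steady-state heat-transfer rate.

Q ≈ 6250 W

Series thermal resistances:
R_stainless steel = L/(kA) = 0.0043/(16.4×25.2) = 1.04×10^-5 K/W
R_mineral wool = L/(kA) = 0.065/(0.0374×25.2) = 0.06897 K/W
R_copper = L/(kA) = 0.0034/(394×25.2) = 3.424×10^-7 K/W
R_total = 0.06898 K/W
Q = ΔT / R_total = 431 / 0.06898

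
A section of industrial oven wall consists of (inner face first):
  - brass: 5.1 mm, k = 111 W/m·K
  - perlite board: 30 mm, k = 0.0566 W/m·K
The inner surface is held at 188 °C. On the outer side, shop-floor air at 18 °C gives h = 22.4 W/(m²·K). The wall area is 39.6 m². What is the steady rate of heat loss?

Q ≈ 11700 W

Using the resistance-network approach (series):
R_brass = L/(kA) = 0.0051/(111×39.6) = 1.16×10^-6 K/W
R_perlite board = L/(kA) = 0.03/(0.0566×39.6) = 0.01338 K/W
R_outer film = 1/(h_o·A) = 1/(22.4×39.6) = 0.001127 K/W
R_total = 0.01451 K/W
Q = ΔT / R_total = 170 / 0.01451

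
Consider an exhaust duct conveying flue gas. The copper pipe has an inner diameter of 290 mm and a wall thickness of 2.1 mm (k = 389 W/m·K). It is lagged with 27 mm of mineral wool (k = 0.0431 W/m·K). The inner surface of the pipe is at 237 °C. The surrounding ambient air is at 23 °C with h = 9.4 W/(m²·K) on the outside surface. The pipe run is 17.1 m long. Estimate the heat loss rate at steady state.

Q ≈ 5090 W

Treating each annulus and film as a series resistance:
R_copper pipe wall = ln(147.1/145)/(2π×389×17.1) = 3.44×10^-7 K/W
R_mineral wool = ln(174.1/147.1)/(2π×0.0431×17.1) = 0.03639 K/W
R_outer film = 1/(h_o·2πr_oL) = 1/(9.4×2π×0.1741×17.1) = 0.005687 K/W
R_total = 0.04208 K/W
Q = ΔT/R_total = 214/0.04208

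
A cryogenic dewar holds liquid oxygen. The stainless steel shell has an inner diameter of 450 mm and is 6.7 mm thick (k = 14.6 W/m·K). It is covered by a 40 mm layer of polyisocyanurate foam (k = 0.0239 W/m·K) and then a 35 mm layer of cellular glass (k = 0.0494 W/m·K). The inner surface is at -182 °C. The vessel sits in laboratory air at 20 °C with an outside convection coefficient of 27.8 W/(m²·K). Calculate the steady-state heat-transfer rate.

Q ≈ 71.5 W

For a spherical shell R = (1/r₁ − 1/r₂)/(4πk); film R = 1/(h·4πr²). In series:
R_stainless steel shell = (1/0.225 − 1/0.2317)/(4π×14.6) = 7.005×10^-4 K/W
R_polyisocyanurate foam = (1/0.2317 − 1/0.2717)/(4π×0.0239) = 2.116 K/W
R_cellular glass = (1/0.2717 − 1/0.3067)/(4π×0.0494) = 0.6766 K/W
R_outer film = 1/(h·4πr_o²) = 1/(27.8×4π×0.3067²) = 0.03043 K/W
R_total = 2.823 K/W
Q = ΔT/R_total = 202/2.823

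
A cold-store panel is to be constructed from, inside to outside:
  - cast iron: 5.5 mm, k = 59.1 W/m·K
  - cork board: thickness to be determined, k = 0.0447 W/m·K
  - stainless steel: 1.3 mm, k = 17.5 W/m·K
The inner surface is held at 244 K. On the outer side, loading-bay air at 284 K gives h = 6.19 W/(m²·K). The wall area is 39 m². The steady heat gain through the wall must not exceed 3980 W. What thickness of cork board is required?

Model the wall as resistances in series:
R_cast iron = L/(kA) = 0.0055/(59.1×39) = 2.386×10^-6 K/W
R_stainless steel = L/(kA) = 0.0013/(17.5×39) = 1.905×10^-6 K/W
R_outer film = 1/(h_o·A) = 1/(6.19×39) = 0.004142 K/W
Sum of the known resistances R_other = 0.004147 K/W
Required total resistance R_tot = ΔT/Q_allow = 40/3980 = 0.01005 K/W
R_cork board = R_tot − R_other = 0.005904 K/W
L = R·k·A = 0.005904×0.0447×39

L ≈ 10.3 mm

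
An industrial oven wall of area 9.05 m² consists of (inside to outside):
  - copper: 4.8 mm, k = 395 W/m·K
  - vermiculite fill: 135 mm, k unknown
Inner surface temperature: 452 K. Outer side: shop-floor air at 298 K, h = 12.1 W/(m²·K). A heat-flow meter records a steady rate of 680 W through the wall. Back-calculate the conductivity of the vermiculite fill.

k ≈ 0.0686 W/(m·K)

Thermal resistances in series:
R_copper = L/(kA) = 0.0048/(395×9.05) = 1.343×10^-6 K/W
R_outer film = 1/(h_o·A) = 1/(12.1×9.05) = 0.009132 K/W
Sum of known resistances R_other = 0.009133 K/W
Total R = ΔT/Q = 154/680 = 0.2265 K/W
R_vermiculite fill = R_total − R_other = 0.2173 K/W
k = L/(R·A) = 0.135/(0.2173×9.05)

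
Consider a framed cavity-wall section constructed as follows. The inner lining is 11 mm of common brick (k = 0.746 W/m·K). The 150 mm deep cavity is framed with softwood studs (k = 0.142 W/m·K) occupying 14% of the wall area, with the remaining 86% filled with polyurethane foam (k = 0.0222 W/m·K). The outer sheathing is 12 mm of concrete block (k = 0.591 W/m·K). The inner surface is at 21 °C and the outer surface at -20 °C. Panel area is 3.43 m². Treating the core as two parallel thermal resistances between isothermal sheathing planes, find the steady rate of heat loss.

Sheathing layers in series; stud and cavity paths in parallel between them.
R_inner = 0.011/(0.746×3.43) = 0.004299 K/W
R_stud  = 0.15/(0.142×0.14×3.43) = 2.2 K/W
R_cav   = 0.15/(0.0222×0.86×3.43) = 2.291 K/W
1/R_core = 1/R_stud + 1/R_cav → R_core = 1.122 K/W
R_outer = 0.012/(0.591×3.43) = 0.00592 K/W
R_total = 1.132 K/W
Q = ΔT/R_total = 41/1.132

Q ≈ 36.2 W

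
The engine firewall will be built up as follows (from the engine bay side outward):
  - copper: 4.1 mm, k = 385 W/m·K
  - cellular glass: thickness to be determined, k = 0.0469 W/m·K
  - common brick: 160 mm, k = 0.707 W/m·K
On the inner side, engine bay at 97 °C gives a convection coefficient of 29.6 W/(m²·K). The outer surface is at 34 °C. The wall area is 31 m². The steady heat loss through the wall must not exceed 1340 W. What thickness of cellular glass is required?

L ≈ 56.2 mm

Using the resistance-network approach (series):
R_inner film = 1/(h_i·A) = 1/(29.6×31) = 0.00109 K/W
R_copper = L/(kA) = 0.0041/(385×31) = 3.435×10^-7 K/W
R_common brick = L/(kA) = 0.16/(0.707×31) = 0.0073 K/W
Sum of the known resistances R_other = 0.00839 K/W
Required total resistance R_tot = ΔT/Q_allow = 63/1340 = 0.04701 K/W
R_cellular glass = R_tot − R_other = 0.03862 K/W
L = R·k·A = 0.03862×0.0469×31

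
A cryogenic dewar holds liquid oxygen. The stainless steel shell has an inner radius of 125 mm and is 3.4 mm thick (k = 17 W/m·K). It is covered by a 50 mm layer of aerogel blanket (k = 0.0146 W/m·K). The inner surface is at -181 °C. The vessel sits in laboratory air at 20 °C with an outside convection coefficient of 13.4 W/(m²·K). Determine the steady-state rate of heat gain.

Spherical conduction: R = (1/r_in − 1/r_out)/(4πk) per layer; series-sum.
R_stainless steel shell = (1/0.125 − 1/0.1284)/(4π×17) = 9.916×10^-4 K/W
R_aerogel blanket = (1/0.1284 − 1/0.1784)/(4π×0.0146) = 11.9 K/W
R_outer film = 1/(h·4πr_o²) = 1/(13.4×4π×0.1784²) = 0.1866 K/W
R_total = 12.08 K/W
Q = ΔT/R_total = 201/12.08

Q ≈ 16.6 W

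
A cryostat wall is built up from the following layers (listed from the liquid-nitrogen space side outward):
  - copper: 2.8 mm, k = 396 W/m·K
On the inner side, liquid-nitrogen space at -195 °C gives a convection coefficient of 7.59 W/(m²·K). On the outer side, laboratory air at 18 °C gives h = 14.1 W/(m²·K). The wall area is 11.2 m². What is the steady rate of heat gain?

Model the wall as resistances in series:
R_inner film = 1/(h_i·A) = 1/(7.59×11.2) = 0.01176 K/W
R_copper = L/(kA) = 0.0028/(396×11.2) = 6.313×10^-7 K/W
R_outer film = 1/(h_o·A) = 1/(14.1×11.2) = 0.006332 K/W
R_total = 0.0181 K/W
Q = ΔT / R_total = 213 / 0.0181

Q ≈ 11800 W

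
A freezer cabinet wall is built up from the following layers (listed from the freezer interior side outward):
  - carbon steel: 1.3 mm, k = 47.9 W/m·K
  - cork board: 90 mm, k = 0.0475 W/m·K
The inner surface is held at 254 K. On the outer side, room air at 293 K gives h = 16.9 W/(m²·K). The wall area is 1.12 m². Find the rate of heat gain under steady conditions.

Thermal resistances in series:
R_carbon steel = L/(kA) = 0.0013/(47.9×1.12) = 2.423×10^-5 K/W
R_cork board = L/(kA) = 0.09/(0.0475×1.12) = 1.692 K/W
R_outer film = 1/(h_o·A) = 1/(16.9×1.12) = 0.05283 K/W
R_total = 1.745 K/W
Q = ΔT / R_total = 39 / 1.745

Q ≈ 22.4 W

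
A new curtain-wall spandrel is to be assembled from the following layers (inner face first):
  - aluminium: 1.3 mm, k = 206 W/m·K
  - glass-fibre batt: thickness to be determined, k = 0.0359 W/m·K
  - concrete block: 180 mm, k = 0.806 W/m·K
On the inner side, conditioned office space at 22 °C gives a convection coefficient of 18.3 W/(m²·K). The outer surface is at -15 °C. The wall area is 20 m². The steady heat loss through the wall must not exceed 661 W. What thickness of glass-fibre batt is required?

Series thermal resistances:
R_inner film = 1/(h_i·A) = 1/(18.3×20) = 0.002732 K/W
R_aluminium = L/(kA) = 0.0013/(206×20) = 3.155×10^-7 K/W
R_concrete block = L/(kA) = 0.18/(0.806×20) = 0.01117 K/W
Sum of the known resistances R_other = 0.0139 K/W
Required total resistance R_tot = ΔT/Q_allow = 37/661 = 0.05598 K/W
R_glass-fibre batt = R_tot − R_other = 0.04208 K/W
L = R·k·A = 0.04208×0.0359×20

L ≈ 30.2 mm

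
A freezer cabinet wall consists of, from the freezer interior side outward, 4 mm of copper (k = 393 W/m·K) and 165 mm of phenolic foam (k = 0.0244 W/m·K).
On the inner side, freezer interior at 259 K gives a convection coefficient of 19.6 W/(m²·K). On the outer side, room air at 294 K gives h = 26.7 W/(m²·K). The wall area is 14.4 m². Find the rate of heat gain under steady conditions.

Q ≈ 73.6 W

Series thermal resistances:
R_inner film = 1/(h_i·A) = 1/(19.6×14.4) = 0.003543 K/W
R_copper = L/(kA) = 0.004/(393×14.4) = 7.068×10^-7 K/W
R_phenolic foam = L/(kA) = 0.165/(0.0244×14.4) = 0.4696 K/W
R_outer film = 1/(h_o·A) = 1/(26.7×14.4) = 0.002601 K/W
R_total = 0.4757 K/W
Q = ΔT / R_total = 35 / 0.4757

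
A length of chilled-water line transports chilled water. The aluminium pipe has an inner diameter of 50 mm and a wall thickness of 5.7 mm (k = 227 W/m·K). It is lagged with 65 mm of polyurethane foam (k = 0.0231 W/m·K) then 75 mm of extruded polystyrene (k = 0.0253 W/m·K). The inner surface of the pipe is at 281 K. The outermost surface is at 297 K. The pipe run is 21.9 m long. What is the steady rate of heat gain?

Q ≈ 30.5 W

Treating each annulus and film as a series resistance:
R_aluminium pipe wall = ln(30.7/25)/(2π×227×21.9) = 6.575×10^-6 K/W
R_polyurethane foam = ln(95.7/30.7)/(2π×0.0231×21.9) = 0.3577 K/W
R_extruded polystyrene = ln(170.7/95.7)/(2π×0.0253×21.9) = 0.1662 K/W
R_total = 0.5239 K/W
Q = ΔT/R_total = 16/0.5239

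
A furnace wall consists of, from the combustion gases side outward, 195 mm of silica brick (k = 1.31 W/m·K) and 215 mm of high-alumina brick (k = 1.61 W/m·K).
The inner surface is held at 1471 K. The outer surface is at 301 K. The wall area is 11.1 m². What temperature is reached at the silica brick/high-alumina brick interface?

Series thermal resistances:
R_silica brick = L/(kA) = 0.195/(1.31×11.1) = 0.01341 K/W
R_high-alumina brick = L/(kA) = 0.215/(1.61×11.1) = 0.01203 K/W
R_total = 0.02544 K/W;  Q = ΔT/R_total = 1170/0.02544 = 45990 W
T_interface = T_inner − Q·ΣR(inner→interface) = 1471 − 46000×0.01341

T ≈ 854 K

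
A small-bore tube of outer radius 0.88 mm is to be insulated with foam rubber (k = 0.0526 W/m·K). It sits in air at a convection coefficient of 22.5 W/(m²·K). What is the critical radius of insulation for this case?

r_cr ≈ 2.34 mm

For a cylinder r_cr = k/h = 0.0526/22.5
r_cr = 2.34 mm; since the bare radius (0.88 mm) is below r_cr, adding a thin layer of insulation will *increase* heat loss.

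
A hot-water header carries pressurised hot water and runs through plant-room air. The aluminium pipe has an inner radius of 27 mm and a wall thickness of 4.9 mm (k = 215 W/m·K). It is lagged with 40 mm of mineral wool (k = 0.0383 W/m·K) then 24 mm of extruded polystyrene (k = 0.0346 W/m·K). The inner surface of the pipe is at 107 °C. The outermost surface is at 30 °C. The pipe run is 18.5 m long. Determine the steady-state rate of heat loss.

Cylindrical conduction, so R = ln(r₂/r₁)/(2πkL) per layer, in series:
R_aluminium pipe wall = ln(31.9/27)/(2π×215×18.5) = 6.673×10^-6 K/W
R_mineral wool = ln(71.9/31.9)/(2π×0.0383×18.5) = 0.1825 K/W
R_extruded polystyrene = ln(95.9/71.9)/(2π×0.0346×18.5) = 0.07162 K/W
R_total = 0.2542 K/W
Q = ΔT/R_total = 77/0.2542

Q ≈ 303 W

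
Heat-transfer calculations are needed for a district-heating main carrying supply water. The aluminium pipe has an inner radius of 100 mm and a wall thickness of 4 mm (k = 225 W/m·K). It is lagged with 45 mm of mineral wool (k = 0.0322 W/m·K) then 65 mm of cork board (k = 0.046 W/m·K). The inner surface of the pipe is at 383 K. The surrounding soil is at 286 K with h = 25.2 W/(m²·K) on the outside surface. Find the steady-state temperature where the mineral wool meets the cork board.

T ≈ 327 K

For a radial system each layer contributes R = ln(r_out/r_in)/(2πkL); films add R = 1/(hA).
R_aluminium pipe wall = ln(104/100)/(2π×225×1) = 2.774×10^-5 K/W
R_mineral wool = ln(149/104)/(2π×0.0322×1) = 1.777 K/W
R_cork board = ln(214/149)/(2π×0.046×1) = 1.253 K/W
R_outer film = 1/(h_o·2πr_oL) = 1/(25.2×2π×0.214×1) = 0.02951 K/W
R_total = 3.059 K/W
Q = ΔT/R_total = 97/3.059
Q = 31.7 W/m
T_interface = T_inner − Q·ΣR(inner→interface) = 383 − 31.7×1.777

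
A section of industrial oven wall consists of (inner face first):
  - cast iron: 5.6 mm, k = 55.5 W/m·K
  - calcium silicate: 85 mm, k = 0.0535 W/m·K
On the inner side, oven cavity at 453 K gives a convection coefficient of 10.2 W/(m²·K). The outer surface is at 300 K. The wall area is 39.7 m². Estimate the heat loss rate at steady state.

Q ≈ 3600 W

Model the wall as resistances in series:
R_inner film = 1/(h_i·A) = 1/(10.2×39.7) = 0.00247 K/W
R_cast iron = L/(kA) = 0.0056/(55.5×39.7) = 2.542×10^-6 K/W
R_calcium silicate = L/(kA) = 0.085/(0.0535×39.7) = 0.04002 K/W
R_total = 0.04249 K/W
Q = ΔT / R_total = 153 / 0.04249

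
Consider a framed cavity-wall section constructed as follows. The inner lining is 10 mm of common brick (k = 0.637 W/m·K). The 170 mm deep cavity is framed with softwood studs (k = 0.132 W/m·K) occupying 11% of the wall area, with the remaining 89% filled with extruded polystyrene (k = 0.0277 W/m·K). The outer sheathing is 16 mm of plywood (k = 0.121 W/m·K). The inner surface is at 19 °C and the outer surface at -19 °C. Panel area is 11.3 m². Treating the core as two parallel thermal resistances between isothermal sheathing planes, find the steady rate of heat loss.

Sheathing layers in series; stud and cavity paths in parallel between them.
R_inner = 0.01/(0.637×11.3) = 0.001389 K/W
R_stud  = 0.17/(0.132×0.11×11.3) = 1.036 K/W
R_cav   = 0.17/(0.0277×0.89×11.3) = 0.6102 K/W
1/R_core = 1/R_stud + 1/R_cav → R_core = 0.384 K/W
R_outer = 0.016/(0.121×11.3) = 0.0117 K/W
R_total = 0.3971 K/W
Q = ΔT/R_total = 38/0.3971

Q ≈ 95.7 W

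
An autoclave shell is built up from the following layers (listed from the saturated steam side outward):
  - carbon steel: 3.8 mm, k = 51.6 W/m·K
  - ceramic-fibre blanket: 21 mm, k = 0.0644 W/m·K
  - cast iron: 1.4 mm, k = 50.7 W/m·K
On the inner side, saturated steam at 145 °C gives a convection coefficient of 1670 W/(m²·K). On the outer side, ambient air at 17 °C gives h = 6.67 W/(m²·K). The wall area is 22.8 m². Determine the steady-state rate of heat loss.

Q ≈ 6120 W

Series thermal resistances:
R_inner film = 1/(h_i·A) = 1/(1670×22.8) = 2.626×10^-5 K/W
R_carbon steel = L/(kA) = 0.0038/(51.6×22.8) = 3.23×10^-6 K/W
R_ceramic-fibre blanket = L/(kA) = 0.021/(0.0644×22.8) = 0.0143 K/W
R_cast iron = L/(kA) = 0.0014/(50.7×22.8) = 1.211×10^-6 K/W
R_outer film = 1/(h_o·A) = 1/(6.67×22.8) = 0.006576 K/W
R_total = 0.02091 K/W
Q = ΔT / R_total = 128 / 0.02091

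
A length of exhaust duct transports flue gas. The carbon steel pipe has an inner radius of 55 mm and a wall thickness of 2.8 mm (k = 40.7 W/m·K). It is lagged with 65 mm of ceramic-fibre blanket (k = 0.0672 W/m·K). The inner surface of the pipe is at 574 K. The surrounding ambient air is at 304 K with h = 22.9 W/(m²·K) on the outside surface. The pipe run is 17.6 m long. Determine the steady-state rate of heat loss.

Cylindrical conduction, so R = ln(r₂/r₁)/(2πkL) per layer, in series:
R_carbon steel pipe wall = ln(57.8/55)/(2π×40.7×17.6) = 1.103×10^-5 K/W
R_ceramic-fibre blanket = ln(122.8/57.8)/(2π×0.0672×17.6) = 0.1014 K/W
R_outer film = 1/(h_o·2πr_oL) = 1/(22.9×2π×0.1228×17.6) = 0.003216 K/W
R_total = 0.1046 K/W
Q = ΔT/R_total = 270/0.1046

Q ≈ 2580 W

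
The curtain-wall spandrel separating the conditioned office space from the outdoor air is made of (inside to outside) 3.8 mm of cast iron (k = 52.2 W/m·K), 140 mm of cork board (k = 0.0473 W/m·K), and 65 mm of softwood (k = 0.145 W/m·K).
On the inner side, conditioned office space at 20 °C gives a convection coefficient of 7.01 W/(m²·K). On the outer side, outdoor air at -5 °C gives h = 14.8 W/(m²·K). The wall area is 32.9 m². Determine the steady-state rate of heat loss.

Q ≈ 227 W

Treating each layer as a thermal resistance in series:
R_inner film = 1/(h_i·A) = 1/(7.01×32.9) = 0.004336 K/W
R_cast iron = L/(kA) = 0.0038/(52.2×32.9) = 2.213×10^-6 K/W
R_cork board = L/(kA) = 0.14/(0.0473×32.9) = 0.08996 K/W
R_softwood = L/(kA) = 0.065/(0.145×32.9) = 0.01363 K/W
R_outer film = 1/(h_o·A) = 1/(14.8×32.9) = 0.002054 K/W
R_total = 0.11 K/W
Q = ΔT / R_total = 25 / 0.11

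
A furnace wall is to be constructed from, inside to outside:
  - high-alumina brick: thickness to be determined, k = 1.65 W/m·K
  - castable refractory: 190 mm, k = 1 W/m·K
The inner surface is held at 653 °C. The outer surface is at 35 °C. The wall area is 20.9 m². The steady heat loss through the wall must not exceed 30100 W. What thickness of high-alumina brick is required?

Treating each layer as a thermal resistance in series:
R_castable refractory = L/(kA) = 0.19/(1×20.9) = 0.009091 K/W
Sum of the known resistances R_other = 0.009091 K/W
Required total resistance R_tot = ΔT/Q_allow = 618/30100 = 0.02053 K/W
R_high-alumina brick = R_tot − R_other = 0.01144 K/W
L = R·k·A = 0.01144×1.65×20.9

L ≈ 395 mm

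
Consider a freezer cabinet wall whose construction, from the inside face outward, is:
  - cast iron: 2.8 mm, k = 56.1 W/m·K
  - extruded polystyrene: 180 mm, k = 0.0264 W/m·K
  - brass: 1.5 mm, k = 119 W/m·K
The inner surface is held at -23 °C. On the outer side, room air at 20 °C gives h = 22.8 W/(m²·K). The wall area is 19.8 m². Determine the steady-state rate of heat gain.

Q ≈ 124 W

Using the resistance-network approach (series):
R_cast iron = L/(kA) = 0.0028/(56.1×19.8) = 2.521×10^-6 K/W
R_extruded polystyrene = L/(kA) = 0.18/(0.0264×19.8) = 0.3444 K/W
R_brass = L/(kA) = 0.0015/(119×19.8) = 6.366×10^-7 K/W
R_outer film = 1/(h_o·A) = 1/(22.8×19.8) = 0.002215 K/W
R_total = 0.3466 K/W
Q = ΔT / R_total = 43 / 0.3466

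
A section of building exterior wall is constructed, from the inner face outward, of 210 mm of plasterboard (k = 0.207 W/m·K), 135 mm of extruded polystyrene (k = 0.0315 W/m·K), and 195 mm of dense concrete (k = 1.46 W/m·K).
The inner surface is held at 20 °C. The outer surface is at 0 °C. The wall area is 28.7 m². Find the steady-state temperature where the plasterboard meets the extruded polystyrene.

Model the wall as resistances in series:
R_plasterboard = L/(kA) = 0.21/(0.207×28.7) = 0.03535 K/W
R_extruded polystyrene = L/(kA) = 0.135/(0.0315×28.7) = 0.1493 K/W
R_dense concrete = L/(kA) = 0.195/(1.46×28.7) = 0.004654 K/W
R_total = 0.1893 K/W;  Q = ΔT/R_total = 20/0.1893 = 105.6 W
T_interface = T_inner − Q·ΣR(inner→interface) = 20 − 106×0.03535

T ≈ 16.3 °C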